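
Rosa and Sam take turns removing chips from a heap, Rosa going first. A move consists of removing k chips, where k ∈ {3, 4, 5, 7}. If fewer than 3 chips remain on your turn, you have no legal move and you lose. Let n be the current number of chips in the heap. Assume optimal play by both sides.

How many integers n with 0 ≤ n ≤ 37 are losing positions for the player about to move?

12

Compute win/loss labels from the base case upward. A position with no move is L. Any other position is W if it can reach an L in one move, else L.
n=0: no move → L
n=1: no move → L
n=2: no move → L
n=3: W (go to 0, an L position)
n=4: W (go to 1, an L position)
n=5: W (go to 2, an L position)
n=6: W (go to 2, an L position)
n=7: W (go to 2, an L position)
n=8: W (go to 1, an L position)
n=9: W (go to 2, an L position)
n=10: L (options 7(W), 6(W), 5(W), 3(W) are all W)
n=11: L (options 8(W), 7(W), 6(W), 4(W) are all W)
n=12: L (options 9(W), 8(W), 7(W), 5(W) are all W)
n=13: W (go to 10, an L position)
n=14: W (go to 11, an L position)
n=15: W (go to 12, an L position)
n=16: W (go to 12, an L position)
n=17: W (go to 12, an L position)
n=18: W (go to 11, an L position)
n=19: W (go to 12, an L position)
n=20: L (options 17(W), 16(W), 15(W), 13(W) are all W)
n=21: L (options 18(W), 17(W), 16(W), 14(W) are all W)
n=22: L (options 19(W), 18(W), 17(W), 15(W) are all W)
n=23: W (go to 20, an L position)
n=24: W (go to 21, an L position)
n=25: W (go to 22, an L position)
n=26: W (go to 22, an L position)
n=27: W (go to 22, an L position)
n=28: W (go to 21, an L position)
n=29: W (go to 22, an L position)
n=30: L (options 27(W), 26(W), 25(W), 23(W) are all W)
n=31: L (options 28(W), 27(W), 26(W), 24(W) are all W)
n=32: L (options 29(W), 28(W), 27(W), 25(W) are all W)
n=33: W (go to 30, an L position)
n=34: W (go to 31, an L position)
n=35: W (go to 32, an L position)
n=36: W (go to 32, an L position)
n=37: W (go to 32, an L position)
L entries with 0 ≤ n ≤ 37: n = 0, 1, 2, 10, 11, 12, 20, 21, 22, 30, 31, 32; that makes 12.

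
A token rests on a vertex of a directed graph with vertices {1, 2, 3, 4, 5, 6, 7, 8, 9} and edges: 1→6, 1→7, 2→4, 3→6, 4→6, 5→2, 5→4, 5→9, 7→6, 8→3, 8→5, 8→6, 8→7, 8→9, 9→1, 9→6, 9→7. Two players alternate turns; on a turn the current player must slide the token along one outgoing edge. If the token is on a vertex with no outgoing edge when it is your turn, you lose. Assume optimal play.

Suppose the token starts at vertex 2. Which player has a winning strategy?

The second player wins.

Use the standard recursion: the mover loses at a terminal position; elsewhere, the mover wins exactly when some move hands the opponent an L position.
Every edge goes from a vertex to one that appears earlier in the order 6, 4, 7, 1, 9, 3, 2, 5, 8, so processing vertices in that order labels each vertex after all of its successors.
6: no outgoing edge → L
4: reaches L-position 6 → W
7: reaches L-position 6 → W
1: reaches L-position 6 → W
9: reaches L-position 6 → W
3: reaches L-position 6 → W
2: only reaches 4(W), which is W → L
5: reaches L-position 2 → W
8: reaches L-position 6 → W
The starting position 2 is L: whatever the player to move does, the opponent receives a W position.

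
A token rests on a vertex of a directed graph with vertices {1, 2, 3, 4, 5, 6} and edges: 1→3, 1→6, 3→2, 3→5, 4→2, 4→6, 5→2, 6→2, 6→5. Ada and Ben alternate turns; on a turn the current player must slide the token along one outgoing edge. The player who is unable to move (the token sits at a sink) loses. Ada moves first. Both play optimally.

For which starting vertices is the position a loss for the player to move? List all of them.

Classify positions by backward induction: terminal positions (no move available) are L. From any other position, the mover wins iff some move reaches an L.
Every edge goes from a vertex to one that appears earlier in the order 2, 5, 3, 6, 4, 1, so processing vertices in that order labels each vertex after all of its successors.
2: no outgoing edge → L
5: W (go to 2, an L position)
3: W (go to 2, an L position)
6: W (go to 2, an L position)
4: W (go to 2, an L position)
1: L (options 6(W), 3(W) are all W)
The losing starting vertices are exactly the entries labelled L in this table (2 of them).

1, 2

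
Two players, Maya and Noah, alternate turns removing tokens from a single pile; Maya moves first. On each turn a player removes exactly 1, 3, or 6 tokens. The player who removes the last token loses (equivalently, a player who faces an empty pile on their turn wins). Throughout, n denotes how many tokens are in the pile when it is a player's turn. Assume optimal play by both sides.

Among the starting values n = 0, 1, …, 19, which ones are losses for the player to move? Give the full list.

Compute win/loss labels from the base case upward. A position with no move is W. Any other position is W if it can reach an L in one move, else L.
n=0: no move; the opponent has just taken the last token and therefore loses → W
n=1: the only move is to 0(W), a W ⇒ L
n=2: can move to 1, which is L ⇒ W
n=3: moves to 2(W), 0(W); every one is W ⇒ L
n=4: can move to 3, which is L ⇒ W
n=5: moves to 4(W), 2(W); every one is W ⇒ L
n=6: can move to 5, which is L ⇒ W
n=7: can move to 1, which is L ⇒ W
n=8: can move to 5, which is L ⇒ W
n=9: can move to 3, which is L ⇒ W
n=10: moves to 9(W), 7(W), 4(W); every one is W ⇒ L
n=11: can move to 10, which is L ⇒ W
n=12: moves to 11(W), 9(W), 6(W); every one is W ⇒ L
n=13: can move to 12, which is L ⇒ W
n=14: moves to 13(W), 11(W), 8(W); every one is W ⇒ L
n=15: can move to 14, which is L ⇒ W
n=16: can move to 10, which is L ⇒ W
n=17: can move to 14, which is L ⇒ W
n=18: can move to 12, which is L ⇒ W
n=19: moves to 18(W), 16(W), 13(W); every one is W ⇒ L
Reading off the rows marked L gives the requested list; there are 7 such values of n.

1, 3, 5, 10, 12, 14, 19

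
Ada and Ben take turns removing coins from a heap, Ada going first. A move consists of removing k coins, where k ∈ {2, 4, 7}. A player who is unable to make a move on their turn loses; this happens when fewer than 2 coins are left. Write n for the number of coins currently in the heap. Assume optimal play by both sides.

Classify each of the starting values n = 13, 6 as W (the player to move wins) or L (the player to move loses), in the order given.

13: W, 6: L

Classify positions by backward induction: terminal positions (no move available) are L. From any other position, the mover wins iff some move reaches an L.
n=0: no move → L
n=1: no move → L
n=2: reaches L-position 0 → W
n=3: reaches L-position 1 → W
n=4: reaches L-position 0 → W
n=5: reaches L-position 1 → W
n=6: only reaches 4(W), 2(W), all W → L
n=7: reaches L-position 0 → W
n=8: reaches L-position 6 → W
n=9: only reaches 7(W), 5(W), 2(W), all W → L
n=10: reaches L-position 6 → W
n=11: reaches L-position 9 → W
n=12: only reaches 10(W), 8(W), 5(W), all W → L
n=13: reaches L-position 9 → W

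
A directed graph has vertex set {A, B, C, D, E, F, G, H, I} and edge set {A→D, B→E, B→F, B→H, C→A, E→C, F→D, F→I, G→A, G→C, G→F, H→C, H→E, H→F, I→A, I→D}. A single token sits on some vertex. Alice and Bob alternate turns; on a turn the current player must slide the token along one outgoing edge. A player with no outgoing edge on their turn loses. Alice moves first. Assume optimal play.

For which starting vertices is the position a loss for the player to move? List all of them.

Use the standard recursion: the mover loses at a terminal position; elsewhere, the mover wins exactly when some move hands the opponent an L position.
Every edge goes from a vertex to one that appears earlier in the order D, A, I, C, E, F, H, G, B, so processing vertices in that order labels each vertex after all of its successors.
D: no outgoing edge → L
A: →D(L), so W
I: →D(L), so W
C: →A(W) only, which is W, so L
E: →C(L), so W
F: →D(L), so W
H: →C(L), so W
G: →C(L), so W
B: →H(W), F(W), E(W) — all W, so L
Reading off the rows marked L gives the requested list; there are 3 such vertices.

B, C, D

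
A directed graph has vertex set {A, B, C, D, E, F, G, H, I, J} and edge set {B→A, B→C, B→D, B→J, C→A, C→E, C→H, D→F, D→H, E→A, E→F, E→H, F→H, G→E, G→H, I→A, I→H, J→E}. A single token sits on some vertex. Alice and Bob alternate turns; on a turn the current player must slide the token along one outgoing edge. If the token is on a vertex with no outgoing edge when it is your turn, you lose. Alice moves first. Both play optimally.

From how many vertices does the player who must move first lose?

Compute win/loss labels from the base case upward. A position with no move is L. Any other position is W if it can reach an L in one move, else L.
Every edge goes from a vertex to one that appears earlier in the order H, A, F, I, E, D, C, J, B, G, so processing vertices in that order labels each vertex after all of its successors.
H: no outgoing edge → L
A: no outgoing edge → L
F: →H(L), so W
I: →A(L), so W
E: →A(L), so W
D: →H(L), so W
C: →A(L), so W
J: →E(W) only, which is W, so L
B: →J(L), so W
G: →H(L), so W
The L vertices are A, H, J; that is 3 in all.

3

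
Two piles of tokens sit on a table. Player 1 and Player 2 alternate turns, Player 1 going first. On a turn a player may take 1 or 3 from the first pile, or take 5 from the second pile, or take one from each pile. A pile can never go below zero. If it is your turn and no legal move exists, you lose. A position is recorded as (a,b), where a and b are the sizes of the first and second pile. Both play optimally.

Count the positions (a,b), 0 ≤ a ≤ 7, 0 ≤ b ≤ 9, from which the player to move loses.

Positions with no move are L. A position that does have a move is losing for the player to move precisely when every available move leads to a winning position for the opponent. Fill in the labels:
Every move lowers a or b (never raises either), so fill the grid row by row in increasing a, and left to right within a row: each cell's successors are then already labelled.
      b=0  b=1  b=2  b=3  b=4  b=5  b=6  b=7  b=8  b=9
a=0:    L    L    L    L    L    W    W    W    W    W
a=1:    W    W    W    W    W    W    L    L    L    L
a=2:    L    L    L    L    L    W    W    W    W    W
a=3:    W    W    W    W    W    W    L    L    L    L
a=4:    L    L    L    L    L    W    W    W    W    W
a=5:    W    W    W    W    W    W    L    L    L    L
a=6:    L    L    L    L    L    W    W    W    W    W
a=7:    W    W    W    W    W    W    L    L    L    L
Cells with no legal move (terminal, hence L): (0,0), (0,1), (0,2), (0,3), (0,4).
The remaining L cells, each justified by listing all of its moves:
(1,6): moves to (0,6)(W), (1,1)(W), (0,5)(W); every one is W ⇒ L
(1,7): moves to (0,7)(W), (1,2)(W), (0,6)(W); every one is W ⇒ L
(1,8): moves to (0,8)(W), (1,3)(W), (0,7)(W); every one is W ⇒ L
(1,9): moves to (0,9)(W), (1,4)(W), (0,8)(W); every one is W ⇒ L
(2,0): the only move is to (1,0)(W), a W ⇒ L
(2,1): moves to (1,1)(W), (1,0)(W); every one is W ⇒ L
(2,2): moves to (1,2)(W), (1,1)(W); every one is W ⇒ L
(2,3): moves to (1,3)(W), (1,2)(W); every one is W ⇒ L
(2,4): moves to (1,4)(W), (1,3)(W); every one is W ⇒ L
(3,6): moves to (2,6)(W), (0,6)(W), (3,1)(W), (2,5)(W); every one is W ⇒ L
(3,7): moves to (2,7)(W), (0,7)(W), (3,2)(W), (2,6)(W); every one is W ⇒ L
(3,8): moves to (2,8)(W), (0,8)(W), (3,3)(W), (2,7)(W); every one is W ⇒ L
(3,9): moves to (2,9)(W), (0,9)(W), (3,4)(W), (2,8)(W); every one is W ⇒ L
(4,0): moves to (3,0)(W), (1,0)(W); every one is W ⇒ L
(4,1): moves to (3,1)(W), (1,1)(W), (3,0)(W); every one is W ⇒ L
(4,2): moves to (3,2)(W), (1,2)(W), (3,1)(W); every one is W ⇒ L
(4,3): moves to (3,3)(W), (1,3)(W), (3,2)(W); every one is W ⇒ L
(4,4): moves to (3,4)(W), (1,4)(W), (3,3)(W); every one is W ⇒ L
(5,6): moves to (4,6)(W), (2,6)(W), (5,1)(W), (4,5)(W); every one is W ⇒ L
(5,7): moves to (4,7)(W), (2,7)(W), (5,2)(W), (4,6)(W); every one is W ⇒ L
(5,8): moves to (4,8)(W), (2,8)(W), (5,3)(W), (4,7)(W); every one is W ⇒ L
(5,9): moves to (4,9)(W), (2,9)(W), (5,4)(W), (4,8)(W); every one is W ⇒ L
(6,0): moves to (5,0)(W), (3,0)(W); every one is W ⇒ L
(6,1): moves to (5,1)(W), (3,1)(W), (5,0)(W); every one is W ⇒ L
(6,2): moves to (5,2)(W), (3,2)(W), (5,1)(W); every one is W ⇒ L
(6,3): moves to (5,3)(W), (3,3)(W), (5,2)(W); every one is W ⇒ L
(6,4): moves to (5,4)(W), (3,4)(W), (5,3)(W); every one is W ⇒ L
(7,6): moves to (6,6)(W), (4,6)(W), (7,1)(W), (6,5)(W); every one is W ⇒ L
(7,7): moves to (6,7)(W), (4,7)(W), (7,2)(W), (6,6)(W); every one is W ⇒ L
(7,8): moves to (6,8)(W), (4,8)(W), (7,3)(W), (6,7)(W); every one is W ⇒ L
(7,9): moves to (6,9)(W), (4,9)(W), (7,4)(W), (6,8)(W); every one is W ⇒ L
Every other cell has at least one move into one of the L cells above, so it is W.
L cells per row: a=0: 5, a=1: 4, a=2: 5, a=3: 4, a=4: 5, a=5: 4, a=6: 5, a=7: 4; total 36.

36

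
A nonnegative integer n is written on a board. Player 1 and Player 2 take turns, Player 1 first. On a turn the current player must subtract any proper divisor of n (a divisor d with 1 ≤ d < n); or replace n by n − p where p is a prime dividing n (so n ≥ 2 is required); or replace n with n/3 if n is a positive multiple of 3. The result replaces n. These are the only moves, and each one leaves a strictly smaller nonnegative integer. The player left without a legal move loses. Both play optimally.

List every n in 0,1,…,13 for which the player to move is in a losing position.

Label each position W (a win for the player to move) or L (a loss). A position with no legal move is L; any other position is W exactly when some move reaches an L, and L when every move reaches a W.
n=0: no move → L
n=1: no move → L
n=2: →0(L), so W
n=3: →0(L), so W
n=4: →2(W), 3(W) — all W, so L
n=5: →0(L), so W
n=6: →4(L), so W
n=7: →0(L), so W
n=8: →4(L), so W
n=9: →3(W), 6(W), 8(W) — all W, so L
n=10: →9(L), so W
n=11: →0(L), so W
n=12: →4(L), so W
n=13: →0(L), so W
The losing starting values of n are exactly the entries labelled L in this table (4 of them).

0, 1, 4, 9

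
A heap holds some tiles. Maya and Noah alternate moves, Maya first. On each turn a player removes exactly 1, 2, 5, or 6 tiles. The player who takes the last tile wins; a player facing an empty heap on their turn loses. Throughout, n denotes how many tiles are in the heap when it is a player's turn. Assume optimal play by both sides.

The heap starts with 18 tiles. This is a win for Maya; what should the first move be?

Label each position W (a win for the player to move) or L (a loss). A position with no legal move is L; any other position is W exactly when some move reaches an L, and L when every move reaches a W.
n=0: no move → L
n=1: W (go to 0, an L position)
n=2: W (go to 0, an L position)
n=3: L (options 2(W), 1(W) are all W)
n=4: W (go to 3, an L position)
n=5: W (go to 3, an L position)
n=6: W (go to 0, an L position)
n=7: L (options 6(W), 5(W), 2(W), 1(W) are all W)
n=8: W (go to 7, an L position)
n=9: W (go to 7, an L position)
n=10: L (options 9(W), 8(W), 5(W), 4(W) are all W)
n=11: W (go to 10, an L position)
n=12: W (go to 10, an L position)
n=13: W (go to 7, an L position)
n=14: L (options 13(W), 12(W), 9(W), 8(W) are all W)
n=15: W (go to 14, an L position)
n=16: W (go to 14, an L position)
n=17: L (options 16(W), 15(W), 12(W), 11(W) are all W)
n=18: W (go to 17, an L position)
From 18, the L positions reachable in one move are: 17.

Remove 1, leaving 17.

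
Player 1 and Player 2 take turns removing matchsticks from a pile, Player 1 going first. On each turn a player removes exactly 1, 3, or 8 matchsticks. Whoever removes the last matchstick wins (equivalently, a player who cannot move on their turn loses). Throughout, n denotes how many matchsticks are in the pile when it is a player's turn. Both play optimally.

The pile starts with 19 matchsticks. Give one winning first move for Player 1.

Positions with no move are L. A position that does have a move is losing for the player to move precisely when every available move leads to a winning position for the opponent. Fill in the labels:
n=0: no move → L
n=1: can move to 0, which is L ⇒ W
n=2: the only move is to 1(W), a W ⇒ L
n=3: can move to 2, which is L ⇒ W
n=4: moves to 3(W), 1(W); every one is W ⇒ L
n=5: can move to 4, which is L ⇒ W
n=6: moves to 5(W), 3(W); every one is W ⇒ L
n=7: can move to 6, which is L ⇒ W
n=8: can move to 0, which is L ⇒ W
n=9: can move to 6, which is L ⇒ W
n=10: can move to 2, which is L ⇒ W
n=11: moves to 10(W), 8(W), 3(W); every one is W ⇒ L
n=12: can move to 11, which is L ⇒ W
n=13: moves to 12(W), 10(W), 5(W); every one is W ⇒ L
n=14: can move to 13, which is L ⇒ W
n=15: moves to 14(W), 12(W), 7(W); every one is W ⇒ L
n=16: can move to 15, which is L ⇒ W
n=17: moves to 16(W), 14(W), 9(W); every one is W ⇒ L
n=18: can move to 17, which is L ⇒ W
n=19: can move to 11, which is L ⇒ W
From 19, the L positions reachable in one move are: 11.

Remove 8, leaving 11.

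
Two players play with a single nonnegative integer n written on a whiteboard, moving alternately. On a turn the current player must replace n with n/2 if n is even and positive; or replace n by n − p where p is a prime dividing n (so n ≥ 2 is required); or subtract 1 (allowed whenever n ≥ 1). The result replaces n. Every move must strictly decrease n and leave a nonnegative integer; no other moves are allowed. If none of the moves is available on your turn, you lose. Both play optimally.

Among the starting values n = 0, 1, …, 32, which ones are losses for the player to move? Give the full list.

0, 4, 9, 14, 20, 24, 30

Label each position W (a win for the player to move) or L (a loss). A position with no legal move is L; any other position is W exactly when some move reaches an L, and L when every move reaches a W.
n=0: no move → L
n=1: W (go to 0, an L position)
n=2: W (go to 0, an L position)
n=3: W (go to 0, an L position)
n=4: L (options 2(W), 3(W) are all W)
n=5: W (go to 0, an L position)
n=6: W (go to 4, an L position)
n=7: W (go to 0, an L position)
n=8: W (go to 4, an L position)
n=9: L (options 6(W), 8(W) are all W)
n=10: W (go to 9, an L position)
n=11: W (go to 0, an L position)
n=12: W (go to 9, an L position)
n=13: W (go to 0, an L position)
n=14: L (options 7(W), 12(W), 13(W) are all W)
n=15: W (go to 14, an L position)
n=16: W (go to 14, an L position)
n=17: W (go to 0, an L position)
n=18: W (go to 9, an L position)
n=19: W (go to 0, an L position)
n=20: L (options 10(W), 15(W), 18(W), 19(W) are all W)
n=21: W (go to 14, an L position)
n=22: W (go to 20, an L position)
n=23: W (go to 0, an L position)
n=24: L (options 12(W), 21(W), 22(W), 23(W) are all W)
n=25: W (go to 20, an L position)
n=26: W (go to 24, an L position)
n=27: W (go to 24, an L position)
n=28: W (go to 14, an L position)
n=29: W (go to 0, an L position)
n=30: L (options 15(W), 25(W), 27(W), 28(W), 29(W) are all W)
n=31: W (go to 0, an L position)
n=32: W (go to 30, an L position)
The losing starting values of n are exactly the entries labelled L in this table (7 of them).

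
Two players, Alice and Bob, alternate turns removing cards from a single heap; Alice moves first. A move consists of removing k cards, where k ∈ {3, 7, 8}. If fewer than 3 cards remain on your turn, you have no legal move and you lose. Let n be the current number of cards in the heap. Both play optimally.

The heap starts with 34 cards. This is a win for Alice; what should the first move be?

Remove 3, leaving 31.

Use the standard recursion: the mover loses at a terminal position; elsewhere, the mover wins exactly when some move hands the opponent an L position.
n=0: no move → L
n=1: no move → L
n=2: no move → L
n=3: W (go to 0, an L position)
n=4: W (go to 1, an L position)
n=5: W (go to 2, an L position)
n=6: L (sole option 3(W) is W)
n=7: W (go to 0, an L position)
n=8: W (go to 1, an L position)
n=9: W (go to 6, an L position)
n=10: W (go to 2, an L position)
n=11: L (options 8(W), 4(W), 3(W) are all W)
n=12: L (options 9(W), 5(W), 4(W) are all W)
n=13: W (go to 6, an L position)
n=14: W (go to 11, an L position)
n=15: W (go to 12, an L position)
n=16: L (options 13(W), 9(W), 8(W) are all W)
n=17: L (options 14(W), 10(W), 9(W) are all W)
n=18: W (go to 11, an L position)
n=19: W (go to 16, an L position)
n=20: W (go to 17, an L position)
n=21: L (options 18(W), 14(W), 13(W) are all W)
n=22: L (options 19(W), 15(W), 14(W) are all W)
n=23: W (go to 16, an L position)
n=24: W (go to 21, an L position)
n=25: W (go to 22, an L position)
n=26: L (options 23(W), 19(W), 18(W) are all W)
n=27: L (options 24(W), 20(W), 19(W) are all W)
n=28: W (go to 21, an L position)
n=29: W (go to 26, an L position)
n=30: W (go to 27, an L position)
n=31: L (options 28(W), 24(W), 23(W) are all W)
n=32: L (options 29(W), 25(W), 24(W) are all W)
n=33: W (go to 26, an L position)
n=34: W (go to 31, an L position)
From 34, the L positions reachable in one move are: 31, 27, 26. Any move reaching one of these is winning.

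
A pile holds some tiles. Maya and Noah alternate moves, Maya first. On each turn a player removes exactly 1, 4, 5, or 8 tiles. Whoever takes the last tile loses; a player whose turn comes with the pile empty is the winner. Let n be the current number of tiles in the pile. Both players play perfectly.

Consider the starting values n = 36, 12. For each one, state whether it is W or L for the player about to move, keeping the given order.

36: W, 12: L

Label each position W (a win for the player to move) or L (a loss). A position with no legal move is W; any other position is W exactly when some move reaches an L, and L when every move reaches a W.
n=0: no move; the opponent has just taken the last tile and therefore loses → W
n=1: L (sole option 0(W) is W)
n=2: W (go to 1, an L position)
n=3: L (sole option 2(W) is W)
n=4: W (go to 3, an L position)
n=5: W (go to 1, an L position)
n=6: W (go to 1, an L position)
n=7: W (go to 3, an L position)
n=8: W (go to 3, an L position)
n=9: W (go to 1, an L position)
n=10: L (options 9(W), 6(W), 5(W), 2(W) are all W)
n=11: W (go to 10, an L position)
n=12: L (options 11(W), 8(W), 7(W), 4(W) are all W)
n=13: W (go to 12, an L position)
n=14: W (go to 10, an L position)
n=15: W (go to 10, an L position)
n=16: W (go to 12, an L position)
n=17: W (go to 12, an L position)
n=18: W (go to 10, an L position)
n=19: L (options 18(W), 15(W), 14(W), 11(W) are all W)
n=20: W (go to 19, an L position)
n=21: L (options 20(W), 17(W), 16(W), 13(W) are all W)
n=22: W (go to 21, an L position)
n=23: W (go to 19, an L position)
n=24: W (go to 19, an L position)
n=25: W (go to 21, an L position)
n=26: W (go to 21, an L position)
n=27: W (go to 19, an L position)
n=28: L (options 27(W), 24(W), 23(W), 20(W) are all W)
n=29: W (go to 28, an L position)
n=30: L (options 29(W), 26(W), 25(W), 22(W) are all W)
n=31: W (go to 30, an L position)
n=32: W (go to 28, an L position)
n=33: W (go to 28, an L position)
n=34: W (go to 30, an L position)
n=35: W (go to 30, an L position)
n=36: W (go to 28, an L position)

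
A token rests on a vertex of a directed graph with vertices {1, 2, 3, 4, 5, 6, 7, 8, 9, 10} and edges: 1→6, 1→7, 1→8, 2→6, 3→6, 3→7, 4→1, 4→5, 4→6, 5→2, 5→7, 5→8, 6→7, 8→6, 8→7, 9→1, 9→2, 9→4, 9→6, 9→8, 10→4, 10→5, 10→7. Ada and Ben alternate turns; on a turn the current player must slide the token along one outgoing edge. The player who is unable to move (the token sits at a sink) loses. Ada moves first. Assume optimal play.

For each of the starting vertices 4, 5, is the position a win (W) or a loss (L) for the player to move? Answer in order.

4: L, 5: W

Positions with no move are L. A position that does have a move is losing for the player to move precisely when every available move leads to a winning position for the opponent. Fill in the labels:
Every edge goes from a vertex to one that appears earlier in the order 7, 6, 8, 1, 2, 5, 4, 3, 9, 10, so processing vertices in that order labels each vertex after all of its successors.
7: no outgoing edge → L
6: →7(L), so W
8: →7(L), so W
1: →7(L), so W
2: →6(W) only, which is W, so L
5: →2(L), so W
4: →5(W), 1(W), 6(W) — all W, so L
3: →7(L), so W
9: →4(L), so W
10: →4(L), so W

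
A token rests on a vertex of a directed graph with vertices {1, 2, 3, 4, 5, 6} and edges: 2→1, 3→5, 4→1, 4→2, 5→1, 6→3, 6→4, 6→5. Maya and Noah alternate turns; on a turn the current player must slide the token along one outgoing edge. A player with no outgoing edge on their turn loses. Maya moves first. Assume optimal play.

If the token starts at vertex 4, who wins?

Maya wins.

Build the W/L table. Terminal = L. A non-terminal position is W if it has a move to some L; otherwise it is L.
Every edge goes from a vertex to one that appears earlier in the order 1, 5, 2, 4, 3, 6, so processing vertices in that order labels each vertex after all of its successors.
1: no outgoing edge → L
5: reaches L-position 1 → W
2: reaches L-position 1 → W
4: reaches L-position 1 → W
3: only reaches 5(W), which is W → L
6: reaches L-position 3 → W
The starting position 4 is W: Maya should move to 1, handing over an L position.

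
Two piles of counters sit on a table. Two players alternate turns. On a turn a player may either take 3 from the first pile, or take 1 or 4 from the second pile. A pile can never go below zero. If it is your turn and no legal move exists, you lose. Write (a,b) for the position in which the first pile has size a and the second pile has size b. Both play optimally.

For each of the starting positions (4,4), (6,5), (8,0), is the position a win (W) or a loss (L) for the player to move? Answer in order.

(4,4): W, (6,5): L, (8,0): L

Use the standard recursion: the mover loses at a terminal position; elsewhere, the mover wins exactly when some move hands the opponent an L position.
No move ever increases a pile, so every position that can arise here has a ≤ 8 and b ≤ 5; it is enough to label the cells with 0 ≤ a ≤ 8 and 0 ≤ b ≤ 5.
Every move lowers a or b (never raises either), so fill the grid row by row in increasing a, and left to right within a row: each cell's successors are then already labelled.
      b=0  b=1  b=2  b=3  b=4  b=5
a=0:    L    W    L    W    W    L
a=1:    L    W    L    W    W    L
a=2:    L    W    L    W    W    L
a=3:    W    L    W    L    W    W
a=4:    W    L    W    L    W    W
a=5:    W    L    W    L    W    W
a=6:    L    W    L    W    W    L
a=7:    L    W    L    W    W    L
a=8:    L    W    L    W    W    L
Cells with no legal move (terminal, hence L): (0,0), (1,0), (2,0).
The remaining L cells, each justified by listing all of its moves:
(0,2): L (sole option (0,1)(W) is W)
(0,5): L (options (0,4)(W), (0,1)(W) are all W)
(1,2): L (sole option (1,1)(W) is W)
(1,5): L (options (1,4)(W), (1,1)(W) are all W)
(2,2): L (sole option (2,1)(W) is W)
(2,5): L (options (2,4)(W), (2,1)(W) are all W)
(3,1): L (options (0,1)(W), (3,0)(W) are all W)
(3,3): L (options (0,3)(W), (3,2)(W) are all W)
(4,1): L (options (1,1)(W), (4,0)(W) are all W)
(4,3): L (options (1,3)(W), (4,2)(W) are all W)
(5,1): L (options (2,1)(W), (5,0)(W) are all W)
(5,3): L (options (2,3)(W), (5,2)(W) are all W)
(6,0): L (sole option (3,0)(W) is W)
(6,2): L (options (3,2)(W), (6,1)(W) are all W)
(6,5): L (options (3,5)(W), (6,4)(W), (6,1)(W) are all W)
(7,0): L (sole option (4,0)(W) is W)
(7,2): L (options (4,2)(W), (7,1)(W) are all W)
(7,5): L (options (4,5)(W), (7,4)(W), (7,1)(W) are all W)
(8,0): L (sole option (5,0)(W) is W)
(8,2): L (options (5,2)(W), (8,1)(W) are all W)
(8,5): L (options (5,5)(W), (8,4)(W), (8,1)(W) are all W)
Every other cell has at least one move into one of the L cells above, so it is W.
(4,4): the move to (4,3) reaches an L cell, so W
(6,5): one of the L cells justified above, so L
(8,0): one of the L cells justified above, so L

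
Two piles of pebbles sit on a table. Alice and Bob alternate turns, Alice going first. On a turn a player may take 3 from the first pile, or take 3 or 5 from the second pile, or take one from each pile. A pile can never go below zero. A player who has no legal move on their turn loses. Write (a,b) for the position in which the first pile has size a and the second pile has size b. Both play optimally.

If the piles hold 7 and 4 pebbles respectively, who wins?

Label each position W (a win for the player to move) or L (a loss). A position with no legal move is L; any other position is W exactly when some move reaches an L, and L when every move reaches a W.
No move ever increases a pile, so every position that can arise here has a ≤ 7 and b ≤ 4; it is enough to label the cells with 0 ≤ a ≤ 7 and 0 ≤ b ≤ 4.
Every move lowers a or b (never raises either), so fill the grid row by row in increasing a, and left to right within a row: each cell's successors are then already labelled.
      b=0  b=1  b=2  b=3  b=4
a=0:    L    L    L    W    W
a=1:    L    W    W    W    L
a=2:    L    W    L    W    L
a=3:    W    W    W    W    L
a=4:    W    L    L    L    W
a=5:    W    L    W    W    W
a=6:    L    L    W    W    W
a=7:    L    W    W    W    L
Cells with no legal move (terminal, hence L): (0,0), (0,1), (0,2), (1,0), (2,0).
The remaining L cells, each justified by listing all of its moves:
(1,4): moves to (1,1)(W), (0,3)(W); every one is W ⇒ L
(2,2): the only move is to (1,1)(W), a W ⇒ L
(2,4): moves to (2,1)(W), (1,3)(W); every one is W ⇒ L
(3,4): moves to (0,4)(W), (3,1)(W), (2,3)(W); every one is W ⇒ L
(4,1): moves to (1,1)(W), (3,0)(W); every one is W ⇒ L
(4,2): moves to (1,2)(W), (3,1)(W); every one is W ⇒ L
(4,3): moves to (1,3)(W), (4,0)(W), (3,2)(W); every one is W ⇒ L
(5,1): moves to (2,1)(W), (4,0)(W); every one is W ⇒ L
(6,0): the only move is to (3,0)(W), a W ⇒ L
(6,1): moves to (3,1)(W), (5,0)(W); every one is W ⇒ L
(7,0): the only move is to (4,0)(W), a W ⇒ L
(7,4): moves to (4,4)(W), (7,1)(W), (6,3)(W); every one is W ⇒ L
Every other cell has at least one move into one of the L cells above, so it is W.
Every move from (7,4) reaches a W position, so the mover loses.

Bob wins.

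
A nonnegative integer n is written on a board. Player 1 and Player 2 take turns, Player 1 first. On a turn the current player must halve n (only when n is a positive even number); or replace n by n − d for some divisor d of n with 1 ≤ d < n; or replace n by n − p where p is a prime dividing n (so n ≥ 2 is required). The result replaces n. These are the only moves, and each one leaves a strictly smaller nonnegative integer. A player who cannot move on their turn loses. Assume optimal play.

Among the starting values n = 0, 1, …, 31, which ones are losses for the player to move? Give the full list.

0, 1, 4, 9, 14, 20, 26

Label each position W (a win for the player to move) or L (a loss). A position with no legal move is L; any other position is W exactly when some move reaches an L, and L when every move reaches a W.
n=0: no move → L
n=1: no move → L
n=2: W (go to 0, an L position)
n=3: W (go to 0, an L position)
n=4: L (options 2(W), 3(W) are all W)
n=5: W (go to 0, an L position)
n=6: W (go to 4, an L position)
n=7: W (go to 0, an L position)
n=8: W (go to 4, an L position)
n=9: L (options 6(W), 8(W) are all W)
n=10: W (go to 9, an L position)
n=11: W (go to 0, an L position)
n=12: W (go to 9, an L position)
n=13: W (go to 0, an L position)
n=14: L (options 7(W), 12(W), 13(W) are all W)
n=15: W (go to 14, an L position)
n=16: W (go to 14, an L position)
n=17: W (go to 0, an L position)
n=18: W (go to 9, an L position)
n=19: W (go to 0, an L position)
n=20: L (options 10(W), 15(W), 16(W), 18(W), 19(W) are all W)
n=21: W (go to 14, an L position)
n=22: W (go to 20, an L position)
n=23: W (go to 0, an L position)
n=24: W (go to 20, an L position)
n=25: W (go to 20, an L position)
n=26: L (options 13(W), 24(W), 25(W) are all W)
n=27: W (go to 26, an L position)
n=28: W (go to 14, an L position)
n=29: W (go to 0, an L position)
n=30: W (go to 20, an L position)
n=31: W (go to 0, an L position)
The losing starting values of n are exactly the entries labelled L in this table (7 of them).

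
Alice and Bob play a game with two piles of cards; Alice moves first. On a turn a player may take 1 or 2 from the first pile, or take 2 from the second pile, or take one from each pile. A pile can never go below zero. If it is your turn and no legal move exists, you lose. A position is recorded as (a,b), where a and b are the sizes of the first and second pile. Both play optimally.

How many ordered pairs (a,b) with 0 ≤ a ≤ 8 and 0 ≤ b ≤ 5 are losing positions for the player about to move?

Work bottom-up. With no move the player to move loses. Otherwise the position is W if at least one move leads to an L position for the opponent, and L if every move leads to a W.
Every move lowers a or b (never raises either), so fill the grid row by row in increasing a, and left to right within a row: each cell's successors are then already labelled.
      b=0  b=1  b=2  b=3  b=4  b=5
a=0:    L    L    W    W    L    L
a=1:    W    W    W    L    W    W
a=2:    W    W    L    W    W    W
a=3:    L    L    W    W    L    L
a=4:    W    W    W    L    W    W
a=5:    W    W    L    W    W    W
a=6:    L    L    W    W    L    L
a=7:    W    W    W    L    W    W
a=8:    W    W    L    W    W    W
Cells with no legal move (terminal, hence L): (0,0), (0,1).
The remaining L cells, each justified by listing all of its moves:
(0,4): only reaches (0,2)(W), which is W → L
(0,5): only reaches (0,3)(W), which is W → L
(1,3): only reaches (0,3)(W), (1,1)(W), (0,2)(W), all W → L
(2,2): only reaches (1,2)(W), (0,2)(W), (2,0)(W), (1,1)(W), all W → L
(3,0): only reaches (2,0)(W), (1,0)(W), all W → L
(3,1): only reaches (2,1)(W), (1,1)(W), (2,0)(W), all W → L
(3,4): only reaches (2,4)(W), (1,4)(W), (3,2)(W), (2,3)(W), all W → L
(3,5): only reaches (2,5)(W), (1,5)(W), (3,3)(W), (2,4)(W), all W → L
(4,3): only reaches (3,3)(W), (2,3)(W), (4,1)(W), (3,2)(W), all W → L
(5,2): only reaches (4,2)(W), (3,2)(W), (5,0)(W), (4,1)(W), all W → L
(6,0): only reaches (5,0)(W), (4,0)(W), all W → L
(6,1): only reaches (5,1)(W), (4,1)(W), (5,0)(W), all W → L
(6,4): only reaches (5,4)(W), (4,4)(W), (6,2)(W), (5,3)(W), all W → L
(6,5): only reaches (5,5)(W), (4,5)(W), (6,3)(W), (5,4)(W), all W → L
(7,3): only reaches (6,3)(W), (5,3)(W), (7,1)(W), (6,2)(W), all W → L
(8,2): only reaches (7,2)(W), (6,2)(W), (8,0)(W), (7,1)(W), all W → L
Every other cell has at least one move into one of the L cells above, so it is W.
L cells per row: a=0: 4, a=1: 1, a=2: 1, a=3: 4, a=4: 1, a=5: 1, a=6: 4, a=7: 1, a=8: 1; total 18.

18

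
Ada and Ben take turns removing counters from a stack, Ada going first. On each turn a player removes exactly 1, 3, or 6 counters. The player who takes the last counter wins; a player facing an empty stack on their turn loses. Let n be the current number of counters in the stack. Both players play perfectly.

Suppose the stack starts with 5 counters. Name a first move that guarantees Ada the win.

Remove 1, leaving 4.

Use the standard recursion: the mover loses at a terminal position; elsewhere, the mover wins exactly when some move hands the opponent an L position.
n=0: no move → L
n=1: reaches L-position 0 → W
n=2: only reaches 1(W), which is W → L
n=3: reaches L-position 2 → W
n=4: only reaches 3(W), 1(W), all W → L
n=5: reaches L-position 4 → W
From 5, the L positions reachable in one move are: 4, 2. Any move reaching one of these is winning.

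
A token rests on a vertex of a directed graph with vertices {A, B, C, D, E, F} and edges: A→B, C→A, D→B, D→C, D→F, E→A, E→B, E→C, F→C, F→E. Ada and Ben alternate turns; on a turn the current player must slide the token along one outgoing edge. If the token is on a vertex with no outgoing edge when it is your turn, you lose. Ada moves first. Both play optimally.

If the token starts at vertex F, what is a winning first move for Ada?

Build the W/L table. Terminal = L. A non-terminal position is W if it has a move to some L; otherwise it is L.
Every edge goes from a vertex to one that appears earlier in the order B, A, C, E, F, D, so processing vertices in that order labels each vertex after all of its successors.
B: no outgoing edge → L
A: reaches L-position B → W
C: only reaches A(W), which is W → L
E: reaches L-position C → W
F: reaches L-position C → W
D: reaches L-position C → W
From F, the L positions reachable in one move are: C.

Move to C.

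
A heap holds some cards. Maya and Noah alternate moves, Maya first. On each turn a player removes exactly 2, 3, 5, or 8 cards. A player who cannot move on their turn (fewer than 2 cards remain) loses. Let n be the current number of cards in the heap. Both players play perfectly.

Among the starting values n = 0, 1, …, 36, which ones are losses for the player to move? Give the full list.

0, 1, 7, 11, 17, 18, 24, 28, 34, 35

Use the standard recursion: the mover loses at a terminal position; elsewhere, the mover wins exactly when some move hands the opponent an L position.
n=0: no move → L
n=1: no move → L
n=2: W (go to 0, an L position)
n=3: W (go to 1, an L position)
n=4: W (go to 1, an L position)
n=5: W (go to 0, an L position)
n=6: W (go to 1, an L position)
n=7: L (options 5(W), 4(W), 2(W) are all W)
n=8: W (go to 0, an L position)
n=9: W (go to 7, an L position)
n=10: W (go to 7, an L position)
n=11: L (options 9(W), 8(W), 6(W), 3(W) are all W)
n=12: W (go to 7, an L position)
n=13: W (go to 11, an L position)
n=14: W (go to 11, an L position)
n=15: W (go to 7, an L position)
n=16: W (go to 11, an L position)
n=17: L (options 15(W), 14(W), 12(W), 9(W) are all W)
n=18: L (options 16(W), 15(W), 13(W), 10(W) are all W)
n=19: W (go to 17, an L position)
n=20: W (go to 18, an L position)
n=21: W (go to 18, an L position)
n=22: W (go to 17, an L position)
n=23: W (go to 18, an L position)
n=24: L (options 22(W), 21(W), 19(W), 16(W) are all W)
n=25: W (go to 17, an L position)
n=26: W (go to 24, an L position)
n=27: W (go to 24, an L position)
n=28: L (options 26(W), 25(W), 23(W), 20(W) are all W)
n=29: W (go to 24, an L position)
n=30: W (go to 28, an L position)
n=31: W (go to 28, an L position)
n=32: W (go to 24, an L position)
n=33: W (go to 28, an L position)
n=34: L (options 32(W), 31(W), 29(W), 26(W) are all W)
n=35: L (options 33(W), 32(W), 30(W), 27(W) are all W)
n=36: W (go to 34, an L position)
The losing starting values of n are exactly the entries labelled L in this table (10 of them).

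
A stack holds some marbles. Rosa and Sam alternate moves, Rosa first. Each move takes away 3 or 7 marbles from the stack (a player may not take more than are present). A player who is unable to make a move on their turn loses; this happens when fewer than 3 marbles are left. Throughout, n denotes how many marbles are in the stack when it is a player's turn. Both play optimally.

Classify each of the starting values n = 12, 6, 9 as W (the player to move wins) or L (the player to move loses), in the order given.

Positions with no move are L. A position that does have a move is losing for the player to move precisely when every available move leads to a winning position for the opponent. Fill in the labels:
n=0: no move → L
n=1: no move → L
n=2: no move → L
n=3: →0(L), so W
n=4: →1(L), so W
n=5: →2(L), so W
n=6: →3(W) only, which is W, so L
n=7: →0(L), so W
n=8: →1(L), so W
n=9: →6(L), so W
n=10: →7(W), 3(W) — all W, so L
n=11: →8(W), 4(W) — all W, so L
n=12: →9(W), 5(W) — all W, so L

12: L, 6: L, 9: W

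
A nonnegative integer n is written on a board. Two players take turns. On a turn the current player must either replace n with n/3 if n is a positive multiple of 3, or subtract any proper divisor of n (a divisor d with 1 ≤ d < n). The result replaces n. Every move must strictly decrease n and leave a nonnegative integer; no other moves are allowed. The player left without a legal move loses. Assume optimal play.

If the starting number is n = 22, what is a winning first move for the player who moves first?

Work bottom-up. With no move the player to move loses. Otherwise the position is W if at least one move leads to an L position for the opponent, and L if every move leads to a W.
n=0: no move → L
n=1: no move → L
n=2: reaches L-position 1 → W
n=3: reaches L-position 1 → W
n=4: only reaches 2(W), 3(W), all W → L
n=5: reaches L-position 4 → W
n=6: reaches L-position 4 → W
n=7: only reaches 6(W), which is W → L
n=8: reaches L-position 4 → W
n=9: only reaches 3(W), 6(W), 8(W), all W → L
n=10: reaches L-position 9 → W
n=11: only reaches 10(W), which is W → L
n=12: reaches L-position 4 → W
n=13: only reaches 12(W), which is W → L
n=14: reaches L-position 7 → W
n=15: only reaches 5(W), 10(W), 12(W), 14(W), all W → L
n=16: reaches L-position 15 → W
n=17: only reaches 16(W), which is W → L
n=18: reaches L-position 9 → W
n=19: only reaches 18(W), which is W → L
n=20: reaches L-position 15 → W
n=21: reaches L-position 7 → W
n=22: reaches L-position 11 → W
From 22, the L positions reachable in one move are: 11.

Move to 11.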